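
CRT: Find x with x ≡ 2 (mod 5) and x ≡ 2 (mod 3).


m₁ = 5, m₂ = 3, gcd = 1, so CRT applies. M = m₁·m₂ = 15
Let M₁ = M/m₁ = 3, M₂ = M/m₂ = 5
Find y₁ ≡ M₁⁻¹ (mod m₁): 3⁻¹ ≡ 2 (mod 5)
Find y₂ ≡ M₂⁻¹ (mod m₂): 5⁻¹ ≡ 2 (mod 3)
x = a₁·M₁·y₁ + a₂·M₂·y₂ = 2·3·2 + 2·5·2 = 32
Reduce mod 15: x ≡ 2
Check: 2 mod 5 = 2 ✓, 2 mod 3 = 2 ✓

x ≡ 2 (mod 15)


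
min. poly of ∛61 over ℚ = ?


∛61 satisfies x³ - 61 = 0, irreducible over ℚ (no rational root; 61 is not a perfect cube)

Minimal polynomial: x³ - 61


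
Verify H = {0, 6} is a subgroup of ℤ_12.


Subgroup test for H = {0, 6} in (ℤ_12, +):
(1) 0 ∈ H? Yes
(2) Closure: for all a,b ∈ H, (a+b) mod 12 ∈ H? Yes
(3) Inverses: for all a ∈ H, -a mod 12 ∈ H? Yes

Yes, H is a subgroup of ℤ_12


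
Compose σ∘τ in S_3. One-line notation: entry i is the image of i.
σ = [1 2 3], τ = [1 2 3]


σ∘τ: apply τ first, then σ
1 →τ 1 →σ 1
2 →τ 2 →σ 2
3 →τ 3 →σ 3

σ∘τ = [1 2 3]


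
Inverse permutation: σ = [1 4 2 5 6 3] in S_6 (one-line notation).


To find σ⁻¹, swap domain and range:
σ(1) = 1 → σ⁻¹(1) = 1
σ(2) = 4 → σ⁻¹(4) = 2
σ(3) = 2 → σ⁻¹(2) = 3
σ(4) = 5 → σ⁻¹(5) = 4
σ(5) = 6 → σ⁻¹(6) = 5
σ(6) = 3 → σ⁻¹(3) = 6

σ⁻¹ = [1 3 6 2 4 5]


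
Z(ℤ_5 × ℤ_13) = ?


Z(G) = {g ∈ G | gx = xg for all x ∈ G}
Direct product of abelian groups is abelian, so Z(G) = G

Z(ℤ_5 × ℤ_13) = ℤ_5 × ℤ_13


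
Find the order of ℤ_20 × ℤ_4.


|A × B| = |A| · |B|
|ℤ_20 × ℤ_4| = 20 × 4 = 80

|ℤ_20 × ℤ_4| = 80


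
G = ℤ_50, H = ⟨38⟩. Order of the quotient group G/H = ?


|⟨38⟩| = n / gcd(38, 50) = 50 / 2 = 25
H is normal (ℤ_50 is abelian).
|G/H| = |G| / |H| = 50 / 25 = 2

|G/H| = 2


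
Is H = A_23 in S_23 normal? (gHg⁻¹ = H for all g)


H = A_23 in S_23
A_23 has index 2 in S_23, and every subgroup of index 2 is normal

Yes, normal subgroup


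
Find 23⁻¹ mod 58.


Use the extended Euclidean algorithm to write 1 = 23·s + 58·t; then s mod 58 is the inverse.
Euclidean algorithm:
  23 = 0·58 + 23
  58 = 2·23 + 12
  23 = 1·12 + 11
  12 = 1·11 + 1
  11 = 11·1 + 0
gcd(23,58) = 1
Back-substitution gives: 23·(-5) + 58·(2) = 1
So 23⁻¹ ≡ -5 ≡ 53 (mod 58)
Check: 23 × 53 = 1219 ≡ 1 (mod 58) ✓

23⁻¹ ≡ 53 (mod 58)


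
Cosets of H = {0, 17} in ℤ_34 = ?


H = {0, 17}, |H| = 2
Number of cosets = |G|/|H| = 34/2 = 17
0 + H = {0, 17}
1 + H = {1, 18}
2 + H = {2, 19}
3 + H = {3, 20}
4 + H = {4, 21}
5 + H = {5, 22}
6 + H = {6, 23}
7 + H = {7, 24}
8 + H = {8, 25}
9 + H = {9, 26}
10 + H = {10, 27}
11 + H = {11, 28}
12 + H = {12, 29}
13 + H = {13, 30}
14 + H = {14, 31}
15 + H = {15, 32}
16 + H = {16, 33}

Cosets: 0+H={0,17}; 1+H={1,18}; 2+H={2,19}; 3+H={3,20}; 4+H={4,21}; 5+H={5,22}; 6+H={6,23}; 7+H={7,24}; 8+H={8,25}; 9+H={9,26}; 10+H={10,27}; 11+H={11,28}; 12+H={12,29}; 13+H={13,30}; 14+H={14,31}; 15+H={15,32}; 16+H={16,33}


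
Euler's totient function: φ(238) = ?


Factor n: 238 = 2 × 7 × 17
φ(n) = n · ∏(1 - 1/p) over distinct primes p | n
φ(238) = 238 · (1 - 1/2) · (1 - 1/7) · (1 - 1/17) = 96

φ(238) = 96


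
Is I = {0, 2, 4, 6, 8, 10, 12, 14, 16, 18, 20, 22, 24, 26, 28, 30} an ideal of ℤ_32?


Check ideal conditions for I = {0, 2, 4, 6, 8, 10, 12, 14, 16, 18, 20, 22, 24, 26, 28, 30} in ℤ_32:
(1) I is an additive subgroup? Yes
(2) For r ∈ ℤ_32 and a ∈ I: r·a ∈ I? Yes

Yes, I is an ideal of ℤ_32


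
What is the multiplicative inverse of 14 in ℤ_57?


Use the extended Euclidean algorithm to write 1 = 14·s + 57·t; then s mod 57 is the inverse.
Euclidean algorithm:
  14 = 0·57 + 14
  57 = 4·14 + 1
  14 = 14·1 + 0
gcd(14,57) = 1
Back-substitution gives: 14·(-4) + 57·(1) = 1
So 14⁻¹ ≡ -4 ≡ 53 (mod 57)
Check: 14 × 53 = 742 ≡ 1 (mod 57) ✓

14⁻¹ ≡ 53 (mod 57)


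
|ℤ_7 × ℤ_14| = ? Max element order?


|ℤ_7 × ℤ_14| = 7 × 14 = 98
Max element order = lcm(7,14) = 14
Cyclic? No (gcd=7)

|ℤ_7×ℤ_14| = 98, max element order = 14


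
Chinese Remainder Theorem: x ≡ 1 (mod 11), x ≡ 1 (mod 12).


m₁ = 11, m₂ = 12, gcd = 1, so CRT applies. M = m₁·m₂ = 132
Let M₁ = M/m₁ = 12, M₂ = M/m₂ = 11
Find y₁ ≡ M₁⁻¹ (mod m₁): 12⁻¹ ≡ 1 (mod 11)
Find y₂ ≡ M₂⁻¹ (mod m₂): 11⁻¹ ≡ 11 (mod 12)
x = a₁·M₁·y₁ + a₂·M₂·y₂ = 1·12·1 + 1·11·11 = 133
Reduce mod 132: x ≡ 1
Check: 1 mod 11 = 1 ✓, 1 mod 12 = 1 ✓

x ≡ 1 (mod 132)


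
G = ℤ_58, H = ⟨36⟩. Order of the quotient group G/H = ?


|⟨36⟩| = n / gcd(36, 58) = 58 / 2 = 29
H is normal (ℤ_58 is abelian).
|G/H| = |G| / |H| = 58 / 29 = 2

|G/H| = 2


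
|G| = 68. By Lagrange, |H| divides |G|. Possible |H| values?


Lagrange's theorem: |H| divides |G|
|G| = 68
Divisors of 68: 1, 2, 4, 17, 34, 68

Possible subgroup orders: {1, 2, 4, 17, 34, 68}


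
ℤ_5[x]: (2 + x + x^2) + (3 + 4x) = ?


Add coefficients mod 5:
x^0: 2 + 3 = 0 (mod 5)
x^1: 1 + 4 = 0 (mod 5)
x^2: 1 + 0 = 1 (mod 5)
Result: x^2

f + g = x^2


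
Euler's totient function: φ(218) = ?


Factor n: 218 = 2 × 109
φ(n) = n · ∏(1 - 1/p) over distinct primes p | n
φ(218) = 218 · (1 - 1/2) · (1 - 1/109) = 108

φ(218) = 108


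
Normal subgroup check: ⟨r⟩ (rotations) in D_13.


H = ⟨r⟩ (rotations) in D_13
The rotation subgroup ⟨r⟩ has index 2 in D_13, so it is normal

Yes, normal subgroup


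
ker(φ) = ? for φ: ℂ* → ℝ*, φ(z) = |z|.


Kernel = preimage of identity
ker(φ) = {z ∈ ℂ* | |z| = 1} = unit circle S¹

ker(φ) = S¹ (unit circle)


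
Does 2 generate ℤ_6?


g generates ℤ_n iff gcd(g, n) = 1
gcd(2, 6) = 2
Since gcd = 2 ≠ 1, ⟨2⟩ has order 3 < 6, so 2 is not a generator.

No, 2 does not generate ℤ_6


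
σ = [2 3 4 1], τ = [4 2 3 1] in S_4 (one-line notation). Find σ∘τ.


σ∘τ: apply τ first, then σ
1 →τ 4 →σ 1
2 →τ 2 →σ 3
3 →τ 3 →σ 4
4 →τ 1 →σ 2

σ∘τ = [1 3 4 2]


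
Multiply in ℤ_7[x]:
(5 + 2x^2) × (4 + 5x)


Expand and collect like terms; reduce coefficients mod 7:
x^0: 5·4 = 20 ≡ 6 (mod 7)
x^1: 5·5 + 0·4 = 25 ≡ 4 (mod 7)
x^2: 0·5 + 2·4 = 8 ≡ 1 (mod 7)
x^3: 2·5 = 10 ≡ 3 (mod 7)
Result: 6 + 4x + x^2 + 3x^3

f · g = 6 + 4x + x^2 + 3x^3


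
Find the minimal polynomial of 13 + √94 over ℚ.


Let α = 13 + √94. Then α - 13 = √94, so (α - 13)² = 94, giving α² - 26α + 75 = 0. Degree 2 and α ∉ ℚ, so this is the minimal polynomial.

Minimal polynomial: x² - 26x + 75


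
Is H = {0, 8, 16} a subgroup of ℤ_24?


Subgroup test for H = {0, 8, 16} in (ℤ_24, +):
(1) 0 ∈ H? Yes
(2) Closure: for all a,b ∈ H, (a+b) mod 24 ∈ H? Yes
(3) Inverses: for all a ∈ H, -a mod 24 ∈ H? Yes

Yes, H is a subgroup of ℤ_24


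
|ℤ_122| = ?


ℤ_n has n elements.

|ℤ_122| = 122


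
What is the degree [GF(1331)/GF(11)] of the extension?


GF(1331) = GF(11^3), so the extension degree is 3

[GF(1331)/GF(11)] = 3


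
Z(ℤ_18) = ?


Z(G) = {g ∈ G | gx = xg for all x ∈ G}
ℤ_18 is abelian, so Z(G) = G

Z(ℤ_18) = ℤ_18


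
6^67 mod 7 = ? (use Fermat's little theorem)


Fermat's little theorem: if p is prime and gcd(a,p)=1, then a^(p-1) ≡ 1 (mod p)
p = 7 is prime, gcd(6,7) = 1
Reduce exponent: 67 mod 6 = 1
So 6^67 ≡ 6^1 (mod 7)
6^1 mod 7 = 6

6^67 ≡ 6 (mod 7)


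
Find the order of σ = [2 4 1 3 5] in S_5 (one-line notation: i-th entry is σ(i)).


Cycle decomposition: (1 2 4 3)
Cycle lengths: 4
Order = lcm(4) = 4

ord(σ) = 4


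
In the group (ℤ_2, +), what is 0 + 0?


Operation: addition mod 2
0 + 0 = (a + b) mod 2 with a = 0, b = 0

0 + 0 = 0


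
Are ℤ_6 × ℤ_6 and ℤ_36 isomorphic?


Comparing ℤ_6 × ℤ_6 and ℤ_36:
gcd(6,6) = 6 ≠ 1. Max element order in ℤ_6×ℤ_6 is lcm(6,6) = 6 < 36, so it has no element of order 36

No, ℤ_6 × ℤ_6 ≇ ℤ_36


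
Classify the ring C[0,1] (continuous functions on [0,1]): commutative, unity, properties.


pointwise +,× is commutative with unity (constant 1); but bump functions with disjoint support multiply to 0 — zero divisors, so not an integral domain
Commutative: Yes
Integral domain: No
Has unity: Yes

C[0,1] (continuous functions on [0,1]): Commutative=Yes, Unity=Yes


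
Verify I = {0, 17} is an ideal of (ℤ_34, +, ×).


Check ideal conditions for I = {0, 17} in ℤ_34:
(1) I is an additive subgroup? Yes
(2) For r ∈ ℤ_34 and a ∈ I: r·a ∈ I? Yes

Yes, I is an ideal of ℤ_34


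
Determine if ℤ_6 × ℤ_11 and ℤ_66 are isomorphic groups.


Comparing ℤ_6 × ℤ_11 and ℤ_66:
gcd(6,11) = 1, so ℤ_6 × ℤ_11 ≅ ℤ_66 (CRT)

Yes, ℤ_6 × ℤ_11 ≅ ℤ_66


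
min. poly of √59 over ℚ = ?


√59 satisfies x² - 59 = 0, irreducible over ℚ since 59 is squarefree

Minimal polynomial: x² - 59


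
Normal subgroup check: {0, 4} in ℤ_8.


H = {0, 4} in ℤ_8
ℤ_8 is abelian; every subgroup of an abelian group is normal

Yes, normal subgroup


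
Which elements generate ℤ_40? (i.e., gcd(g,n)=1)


g generates ℤ_n iff gcd(g,n) = 1
Prime factors of 40: 2, 5
Generators are g ∈ {1,...,39} not divisible by any of these primes.
Generators: {1, 3, 7, 9, 11, 13, 17, 19, 21, 23, 27, 29, 31, 33, 37, 39}
Number of generators = φ(40) = 16

Generators of ℤ_40 = {1, 3, 7, 9, 11, 13, 17, 19, 21, 23, 27, 29, 31, 33, 37, 39}


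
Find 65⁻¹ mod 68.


Use the extended Euclidean algorithm to write 1 = 65·s + 68·t; then s mod 68 is the inverse.
Euclidean algorithm:
  65 = 0·68 + 65
  68 = 1·65 + 3
  65 = 21·3 + 2
  3 = 1·2 + 1
  2 = 2·1 + 0
gcd(65,68) = 1
Back-substitution gives: 65·(-23) + 68·(22) = 1
So 65⁻¹ ≡ -23 ≡ 45 (mod 68)
Check: 65 × 45 = 2925 ≡ 1 (mod 68) ✓

65⁻¹ ≡ 45 (mod 68)


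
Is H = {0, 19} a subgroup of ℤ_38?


Subgroup test for H = {0, 19} in (ℤ_38, +):
(1) 0 ∈ H? Yes
(2) Closure: for all a,b ∈ H, (a+b) mod 38 ∈ H? Yes
(3) Inverses: for all a ∈ H, -a mod 38 ∈ H? Yes

Yes, H is a subgroup of ℤ_38


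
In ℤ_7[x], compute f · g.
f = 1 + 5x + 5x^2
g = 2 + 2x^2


Expand and collect like terms; reduce coefficients mod 7:
x^0: 1·2 = 2 ≡ 2 (mod 7)
x^1: 1·0 + 5·2 = 10 ≡ 3 (mod 7)
x^2: 1·2 + 5·0 + 5·2 = 12 ≡ 5 (mod 7)
x^3: 5·2 + 5·0 = 10 ≡ 3 (mod 7)
x^4: 5·2 = 10 ≡ 3 (mod 7)
Result: 2 + 3x + 5x^2 + 3x^3 + 3x^4

f · g = 2 + 3x + 5x^2 + 3x^3 + 3x^4


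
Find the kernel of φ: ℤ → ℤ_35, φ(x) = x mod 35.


Kernel = preimage of identity
ker(φ) = {x ∈ ℤ : x ≡ 0 (mod 35)} = 35ℤ = {0, ±35, ±70, ...}

ker(φ) = 35ℤ


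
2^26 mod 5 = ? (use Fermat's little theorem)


Fermat's little theorem: if p is prime and gcd(a,p)=1, then a^(p-1) ≡ 1 (mod p)
p = 5 is prime, gcd(2,5) = 1
Reduce exponent: 26 mod 4 = 2
So 2^26 ≡ 2^2 (mod 5)
2^2 mod 5 = 4

2^26 ≡ 4 (mod 5)


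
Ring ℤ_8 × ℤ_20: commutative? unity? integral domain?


Direct product ring; commutative with unity (1,1); but (1,0)·(0,1) = (0,0) gives zero divisors, so not an integral domain
Commutative: Yes
Integral domain: No
Has unity: Yes

ℤ_8 × ℤ_20: Commutative=Yes, Unity=Yes


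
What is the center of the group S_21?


Z(G) = {g ∈ G | gx = xg for all x ∈ G}
S_n is non-abelian for n ≥ 3; Z(S_21) is trivial

Z(S_21) = {e}


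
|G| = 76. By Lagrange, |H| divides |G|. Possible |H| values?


Lagrange's theorem: |H| divides |G|
|G| = 76
Divisors of 76: 1, 2, 4, 19, 38, 76

Possible subgroup orders: {1, 2, 4, 19, 38, 76}


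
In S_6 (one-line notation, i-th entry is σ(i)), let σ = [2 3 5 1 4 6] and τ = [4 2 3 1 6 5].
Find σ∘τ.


σ∘τ: apply τ first, then σ
1 →τ 4 →σ 1
2 →τ 2 →σ 3
3 →τ 3 →σ 5
4 →τ 1 →σ 2
5 →τ 6 →σ 6
6 →τ 5 →σ 4

σ∘τ = [1 3 5 2 6 4]


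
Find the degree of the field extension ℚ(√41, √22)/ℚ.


[ℚ(√41,√22):ℚ] = [ℚ(√41,√22):ℚ(√41)]·[ℚ(√41):ℚ] = 2·2 = 4

[ℚ(√41, √22)/ℚ] = 4


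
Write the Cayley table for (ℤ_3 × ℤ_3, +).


Elements: {(0,0), (0,1), (0,2), (1,0), (1,1), (1,2), (2,0), (2,1), (2,2)}
Operation: componentwise addition mod (3, 3)
Entry (a, b) = ((a₁+b₁) mod 3, (a₂+b₂) mod 3)

Cayley table:
      | (0,0) | (0,1) | (0,2) | (1,0) | (1,1) | (1,2) | (2,0) | (2,1) | (2,2)
(0,0) | (0,0) | (0,1) | (0,2) | (1,0) | (1,1) | (1,2) | (2,0) | (2,1) | (2,2)
(0,1) | (0,1) | (0,2) | (0,0) | (1,1) | (1,2) | (1,0) | (2,1) | (2,2) | (2,0)
(0,2) | (0,2) | (0,0) | (0,1) | (1,2) | (1,0) | (1,1) | (2,2) | (2,0) | (2,1)
(1,0) | (1,0) | (1,1) | (1,2) | (2,0) | (2,1) | (2,2) | (0,0) | (0,1) | (0,2)
(1,1) | (1,1) | (1,2) | (1,0) | (2,1) | (2,2) | (2,0) | (0,1) | (0,2) | (0,0)
(1,2) | (1,2) | (1,0) | (1,1) | (2,2) | (2,0) | (2,1) | (0,2) | (0,0) | (0,1)
(2,0) | (2,0) | (2,1) | (2,2) | (0,0) | (0,1) | (0,2) | (1,0) | (1,1) | (1,2)
(2,1) | (2,1) | (2,2) | (2,0) | (0,1) | (0,2) | (0,0) | (1,1) | (1,2) | (1,0)
(2,2) | (2,2) | (2,0) | (2,1) | (0,2) | (0,0) | (0,1) | (1,2) | (1,0) | (1,1)


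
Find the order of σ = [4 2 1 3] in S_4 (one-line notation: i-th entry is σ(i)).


Cycle decomposition: (1 4 3)
Cycle lengths: 3
Order = lcm(3) = 3

ord(σ) = 3


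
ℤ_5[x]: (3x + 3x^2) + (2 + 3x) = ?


Add coefficients mod 5:
x^0: 0 + 2 = 2 (mod 5)
x^1: 3 + 3 = 1 (mod 5)
x^2: 3 + 0 = 3 (mod 5)
Result: 2 + x + 3x^2

f + g = 2 + x + 3x^2


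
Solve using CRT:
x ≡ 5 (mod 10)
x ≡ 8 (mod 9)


m₁ = 10, m₂ = 9, gcd = 1, so CRT applies. M = m₁·m₂ = 90
Let M₁ = M/m₁ = 9, M₂ = M/m₂ = 10
Find y₁ ≡ M₁⁻¹ (mod m₁): 9⁻¹ ≡ 9 (mod 10)
Find y₂ ≡ M₂⁻¹ (mod m₂): 10⁻¹ ≡ 1 (mod 9)
x = a₁·M₁·y₁ + a₂·M₂·y₂ = 5·9·9 + 8·10·1 = 485
Reduce mod 90: x ≡ 35
Check: 35 mod 10 = 5 ✓, 35 mod 9 = 8 ✓

x ≡ 35 (mod 90)


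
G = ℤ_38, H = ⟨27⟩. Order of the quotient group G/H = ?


|⟨27⟩| = n / gcd(27, 38) = 38 / 1 = 38
H is normal (ℤ_38 is abelian).
|G/H| = |G| / |H| = 38 / 38 = 1

|G/H| = 1


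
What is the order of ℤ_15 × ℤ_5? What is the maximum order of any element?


|ℤ_15 × ℤ_5| = 15 × 5 = 75
Max element order = lcm(15,5) = 15
Cyclic? No (gcd=5)

|ℤ_15×ℤ_5| = 75, max element order = 15


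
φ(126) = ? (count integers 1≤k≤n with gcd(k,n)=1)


Factor n: 126 = 2 × 3^2 × 7
φ(n) = n · ∏(1 - 1/p) over distinct primes p | n
φ(126) = 126 · (1 - 1/2) · (1 - 1/3) · (1 - 1/7) = 36

φ(126) = 36


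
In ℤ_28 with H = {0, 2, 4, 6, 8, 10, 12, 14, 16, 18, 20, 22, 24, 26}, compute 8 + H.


8 + H = {8 + h (mod 28) : h ∈ H}
8+0=8, 8+2=10, 8+4=12, 8+6=14, 8+8=16, 8+10=18, 8+12=20, 8+14=22, 8+16=24, 8+18=26, 8+20=0, 8+22=2, 8+24=4, 8+26=6
8 + H = {0, 2, 4, 6, 8, 10, 12, 14, 16, 18, 20, 22, 24, 26} = 0 + H

8 + H = {0, 2, 4, 6, 8, 10, 12, 14, 16, 18, 20, 22, 24, 26}


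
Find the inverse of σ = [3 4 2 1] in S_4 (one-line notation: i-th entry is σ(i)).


To find σ⁻¹, swap domain and range:
σ(1) = 3 → σ⁻¹(3) = 1
σ(2) = 4 → σ⁻¹(4) = 2
σ(3) = 2 → σ⁻¹(2) = 3
σ(4) = 1 → σ⁻¹(1) = 4

σ⁻¹ = [4 3 1 2]


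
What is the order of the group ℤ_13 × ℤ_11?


|A × B| = |A| · |B|
|ℤ_13 × ℤ_11| = 13 × 11 = 143

|ℤ_13 × ℤ_11| = 143


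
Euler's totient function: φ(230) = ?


Factor n: 230 = 2 × 5 × 23
φ(n) = n · ∏(1 - 1/p) over distinct primes p | n
φ(230) = 230 · (1 - 1/2) · (1 - 1/5) · (1 - 1/23) = 88

φ(230) = 88


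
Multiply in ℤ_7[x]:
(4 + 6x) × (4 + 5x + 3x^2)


Expand and collect like terms; reduce coefficients mod 7:
x^0: 4·4 = 16 ≡ 2 (mod 7)
x^1: 4·5 + 6·4 = 44 ≡ 2 (mod 7)
x^2: 4·3 + 6·5 = 42 ≡ 0 (mod 7)
x^3: 6·3 = 18 ≡ 4 (mod 7)
Result: 2 + 2x + 4x^3

f · g = 2 + 2x + 4x^3


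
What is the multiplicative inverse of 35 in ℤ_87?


Use the extended Euclidean algorithm to write 1 = 35·s + 87·t; then s mod 87 is the inverse.
Euclidean algorithm:
  35 = 0·87 + 35
  87 = 2·35 + 17
  35 = 2·17 + 1
  17 = 17·1 + 0
gcd(35,87) = 1
Back-substitution gives: 35·(5) + 87·(-2) = 1
So 35⁻¹ ≡ 5 ≡ 5 (mod 87)
Check: 35 × 5 = 175 ≡ 1 (mod 87) ✓

35⁻¹ ≡ 5 (mod 87)


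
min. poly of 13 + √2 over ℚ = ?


Let α = 13 + √2. Then α - 13 = √2, so (α - 13)² = 2, giving α² - 26α + 167 = 0. Degree 2 and α ∉ ℚ, so this is the minimal polynomial.

Minimal polynomial: x² - 26x + 167


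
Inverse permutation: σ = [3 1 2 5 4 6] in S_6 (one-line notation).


To find σ⁻¹, swap domain and range:
σ(1) = 3 → σ⁻¹(3) = 1
σ(2) = 1 → σ⁻¹(1) = 2
σ(3) = 2 → σ⁻¹(2) = 3
σ(4) = 5 → σ⁻¹(5) = 4
σ(5) = 4 → σ⁻¹(4) = 5
σ(6) = 6 → σ⁻¹(6) = 6

σ⁻¹ = [2 3 1 5 4 6]


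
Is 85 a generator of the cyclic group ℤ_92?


g generates ℤ_n iff gcd(g, n) = 1
gcd(85, 92) = 1
Since gcd = 1, 85 is a generator.

Yes, 85 generates ℤ_92


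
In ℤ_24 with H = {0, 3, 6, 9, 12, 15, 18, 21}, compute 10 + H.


10 + H = {10 + h (mod 24) : h ∈ H}
10+0=10, 10+3=13, 10+6=16, 10+9=19, 10+12=22, 10+15=1, 10+18=4, 10+21=7
10 + H = {1, 4, 7, 10, 13, 16, 19, 22} = 1 + H

10 + H = {1, 4, 7, 10, 13, 16, 19, 22}


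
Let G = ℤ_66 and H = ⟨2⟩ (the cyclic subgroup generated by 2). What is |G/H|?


|⟨2⟩| = n / gcd(2, 66) = 66 / 2 = 33
H is normal (ℤ_66 is abelian).
|G/H| = |G| / |H| = 66 / 33 = 2

|G/H| = 2


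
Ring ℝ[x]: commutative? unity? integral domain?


Polynomial ring over ℝ (an integral domain) is a commutative integral domain with unity 1
Commutative: Yes
Integral domain: Yes
Has unity: Yes

ℝ[x]: Commutative=Yes, Unity=Yes


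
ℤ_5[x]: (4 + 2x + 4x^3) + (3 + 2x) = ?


Add coefficients mod 5:
x^0: 4 + 3 = 2 (mod 5)
x^1: 2 + 2 = 4 (mod 5)
x^2: 0 + 0 = 0 (mod 5)
x^3: 4 + 0 = 4 (mod 5)
Result: 2 + 4x + 4x^3

f + g = 2 + 4x + 4x^3


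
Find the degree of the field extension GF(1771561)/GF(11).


GF(1771561) = GF(11^6), so the extension degree is 6

[GF(1771561)/GF(11)] = 6


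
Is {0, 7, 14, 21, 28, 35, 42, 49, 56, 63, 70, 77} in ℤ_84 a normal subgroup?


H = {0, 7, 14, 21, 28, 35, 42, 49, 56, 63, 70, 77} in ℤ_84
ℤ_84 is abelian; every subgroup of an abelian group is normal

Yes, normal subgroup


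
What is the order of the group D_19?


|D_n| = 2n (n rotations and n reflections)
|D_19| = 2×19 = 38

|D_19| = 38


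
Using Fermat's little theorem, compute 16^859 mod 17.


Fermat's little theorem: if p is prime and gcd(a,p)=1, then a^(p-1) ≡ 1 (mod p)
p = 17 is prime, gcd(16,17) = 1
Reduce exponent: 859 mod 16 = 11
So 16^859 ≡ 16^11 (mod 17)
16^11 mod 17 = 16

16^859 ≡ 16 (mod 17)


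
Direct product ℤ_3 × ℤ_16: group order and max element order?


|ℤ_3 × ℤ_16| = 3 × 16 = 48
Max element order = lcm(3,16) = 48
Cyclic? Yes (gcd=1)

|ℤ_3×ℤ_16| = 48, max element order = 48


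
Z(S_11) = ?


Z(G) = {g ∈ G | gx = xg for all x ∈ G}
S_n is non-abelian for n ≥ 3; Z(S_11) is trivial

Z(S_11) = {e}


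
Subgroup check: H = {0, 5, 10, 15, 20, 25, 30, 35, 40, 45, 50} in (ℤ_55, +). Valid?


Subgroup test for H = {0, 5, 10, 15, 20, 25, 30, 35, 40, 45, 50} in (ℤ_55, +):
(1) 0 ∈ H? Yes
(2) Closure: for all a,b ∈ H, (a+b) mod 55 ∈ H? Yes
(3) Inverses: for all a ∈ H, -a mod 55 ∈ H? Yes

Yes, H is a subgroup of ℤ_55


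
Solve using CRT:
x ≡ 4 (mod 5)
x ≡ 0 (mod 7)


m₁ = 5, m₂ = 7, gcd = 1, so CRT applies. M = m₁·m₂ = 35
Let M₁ = M/m₁ = 7, M₂ = M/m₂ = 5
Find y₁ ≡ M₁⁻¹ (mod m₁): 7⁻¹ ≡ 3 (mod 5)
Find y₂ ≡ M₂⁻¹ (mod m₂): 5⁻¹ ≡ 3 (mod 7)
x = a₁·M₁·y₁ + a₂·M₂·y₂ = 4·7·3 + 0·5·3 = 84
Reduce mod 35: x ≡ 14
Check: 14 mod 5 = 4 ✓, 14 mod 7 = 0 ✓

x ≡ 14 (mod 35)


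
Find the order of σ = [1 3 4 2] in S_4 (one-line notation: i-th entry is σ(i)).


Cycle decomposition: (2 3 4)
Cycle lengths: 3
Order = lcm(3) = 3

ord(σ) = 3


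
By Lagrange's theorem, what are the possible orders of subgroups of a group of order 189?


Lagrange's theorem: |H| divides |G|
|G| = 189
Divisors of 189: 1, 3, 7, 9, 21, 27, 63, 189

Possible subgroup orders: {1, 3, 7, 9, 21, 27, 63, 189}


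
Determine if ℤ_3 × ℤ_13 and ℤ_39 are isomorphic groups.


Comparing ℤ_3 × ℤ_13 and ℤ_39:
gcd(3,13) = 1, so ℤ_3 × ℤ_13 ≅ ℤ_39 (CRT)

Yes, ℤ_3 × ℤ_13 ≅ ℤ_39


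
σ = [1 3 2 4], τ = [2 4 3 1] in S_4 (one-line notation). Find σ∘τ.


σ∘τ: apply τ first, then σ
1 →τ 2 →σ 3
2 →τ 4 →σ 4
3 →τ 3 →σ 2
4 →τ 1 →σ 1

σ∘τ = [3 4 2 1]


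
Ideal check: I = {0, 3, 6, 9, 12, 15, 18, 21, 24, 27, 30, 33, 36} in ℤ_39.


Check ideal conditions for I = {0, 3, 6, 9, 12, 15, 18, 21, 24, 27, 30, 33, 36} in ℤ_39:
(1) I is an additive subgroup? Yes
(2) For r ∈ ℤ_39 and a ∈ I: r·a ∈ I? Yes

Yes, I is an ideal of ℤ_39


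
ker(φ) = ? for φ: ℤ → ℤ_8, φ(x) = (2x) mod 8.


Kernel = preimage of identity
ker(φ) = {x ∈ ℤ : 2x ≡ 0 (mod 8)}. gcd(2,8) = 2, so 2x ≡ 0 (mod 8) ⟺ x ≡ 0 (mod 8/2 = 4). Hence ker(φ) = 4ℤ

ker(φ) = 4ℤ


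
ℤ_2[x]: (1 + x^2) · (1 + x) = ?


Expand and collect like terms; reduce coefficients mod 2:
x^0: 1·1 = 1 ≡ 1 (mod 2)
x^1: 1·1 + 0·1 = 1 ≡ 1 (mod 2)
x^2: 0·1 + 1·1 = 1 ≡ 1 (mod 2)
x^3: 1·1 = 1 ≡ 1 (mod 2)
Result: 1 + x + x^2 + x^3

f · g = 1 + x + x^2 + x^3


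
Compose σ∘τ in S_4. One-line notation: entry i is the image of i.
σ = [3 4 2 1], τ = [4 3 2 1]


σ∘τ: apply τ first, then σ
1 →τ 4 →σ 1
2 →τ 3 →σ 2
3 →τ 2 →σ 4
4 →τ 1 →σ 3

σ∘τ = [1 2 4 3]


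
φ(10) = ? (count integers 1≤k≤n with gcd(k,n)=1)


φ(n) = count of k ∈ {1,...,n} with gcd(k,n)=1
Coprimes to 10: {1, 3, 7, 9}
Count: 4

φ(10) = 4


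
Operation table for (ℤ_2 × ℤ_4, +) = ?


Elements: {(0,0), (0,1), (0,2), (0,3), (1,0), (1,1), (1,2), (1,3)}
Operation: componentwise addition mod (2, 4)
Entry (a, b) = ((a₁+b₁) mod 2, (a₂+b₂) mod 4)

Cayley table:
      | (0,0) | (0,1) | (0,2) | (0,3) | (1,0) | (1,1) | (1,2) | (1,3)
(0,0) | (0,0) | (0,1) | (0,2) | (0,3) | (1,0) | (1,1) | (1,2) | (1,3)
(0,1) | (0,1) | (0,2) | (0,3) | (0,0) | (1,1) | (1,2) | (1,3) | (1,0)
(0,2) | (0,2) | (0,3) | (0,0) | (0,1) | (1,2) | (1,3) | (1,0) | (1,1)
(0,3) | (0,3) | (0,0) | (0,1) | (0,2) | (1,3) | (1,0) | (1,1) | (1,2)
(1,0) | (1,0) | (1,1) | (1,2) | (1,3) | (0,0) | (0,1) | (0,2) | (0,3)
(1,1) | (1,1) | (1,2) | (1,3) | (1,0) | (0,1) | (0,2) | (0,3) | (0,0)
(1,2) | (1,2) | (1,3) | (1,0) | (1,1) | (0,2) | (0,3) | (0,0) | (0,1)
(1,3) | (1,3) | (1,0) | (1,1) | (1,2) | (0,3) | (0,0) | (0,1) | (0,2)


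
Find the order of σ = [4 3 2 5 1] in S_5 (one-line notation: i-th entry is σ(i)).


Cycle decomposition: (1 4 5) (2 3)
Cycle lengths: 3, 2
Order = lcm(3, 2) = 6

ord(σ) = 6


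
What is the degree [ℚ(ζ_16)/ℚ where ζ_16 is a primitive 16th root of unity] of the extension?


[ℚ(ζ_n):ℚ] = deg Φ_n(x) = φ(n). Here φ(16) = 8

[ℚ(ζ_16)/ℚ where ζ_16 is a primitive 16th root of unity] = 8


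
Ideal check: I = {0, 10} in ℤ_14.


Check ideal conditions for I = {0, 10} in ℤ_14:
(1) I is an additive subgroup? No
(2) For r ∈ ℤ_14 and a ∈ I: r·a ∈ I? No  [counterexample: r=2, a=10, r·a mod 14 = 6 ∉ I]

No, I is not an ideal of ℤ_14


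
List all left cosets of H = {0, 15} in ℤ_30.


H = {0, 15}, |H| = 2
Number of cosets = |G|/|H| = 30/2 = 15
0 + H = {0, 15}
1 + H = {1, 16}
2 + H = {2, 17}
3 + H = {3, 18}
4 + H = {4, 19}
5 + H = {5, 20}
6 + H = {6, 21}
7 + H = {7, 22}
8 + H = {8, 23}
9 + H = {9, 24}
10 + H = {10, 25}
11 + H = {11, 26}
12 + H = {12, 27}
13 + H = {13, 28}
14 + H = {14, 29}

Cosets: 0+H={0,15}; 1+H={1,16}; 2+H={2,17}; 3+H={3,18}; 4+H={4,19}; 5+H={5,20}; 6+H={6,21}; 7+H={7,22}; 8+H={8,23}; 9+H={9,24}; 10+H={10,25}; 11+H={11,26}; 12+H={12,27}; 13+H={13,28}; 14+H={14,29}


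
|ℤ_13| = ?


ℤ_n has n elements.

|ℤ_13| = 13


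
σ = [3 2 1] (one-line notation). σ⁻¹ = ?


To find σ⁻¹, swap domain and range:
σ(1) = 3 → σ⁻¹(3) = 1
σ(2) = 2 → σ⁻¹(2) = 2
σ(3) = 1 → σ⁻¹(1) = 3

σ⁻¹ = [3 2 1]


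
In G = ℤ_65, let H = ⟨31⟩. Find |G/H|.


|⟨31⟩| = n / gcd(31, 65) = 65 / 1 = 65
H is normal (ℤ_65 is abelian).
|G/H| = |G| / |H| = 65 / 65 = 1

|G/H| = 1


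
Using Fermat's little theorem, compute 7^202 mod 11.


Fermat's little theorem: if p is prime and gcd(a,p)=1, then a^(p-1) ≡ 1 (mod p)
p = 11 is prime, gcd(7,11) = 1
Reduce exponent: 202 mod 10 = 2
So 7^202 ≡ 7^2 (mod 11)
7^2 mod 11 = 5

7^202 ≡ 5 (mod 11)


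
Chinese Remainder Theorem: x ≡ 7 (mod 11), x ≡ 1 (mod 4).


m₁ = 11, m₂ = 4, gcd = 1, so CRT applies. M = m₁·m₂ = 44
Let M₁ = M/m₁ = 4, M₂ = M/m₂ = 11
Find y₁ ≡ M₁⁻¹ (mod m₁): 4⁻¹ ≡ 3 (mod 11)
Find y₂ ≡ M₂⁻¹ (mod m₂): 11⁻¹ ≡ 3 (mod 4)
x = a₁·M₁·y₁ + a₂·M₂·y₂ = 7·4·3 + 1·11·3 = 117
Reduce mod 44: x ≡ 29
Check: 29 mod 11 = 7 ✓, 29 mod 4 = 1 ✓

x ≡ 29 (mod 44)


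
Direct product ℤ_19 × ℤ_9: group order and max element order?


|ℤ_19 × ℤ_9| = 19 × 9 = 171
Max element order = lcm(19,9) = 171
Cyclic? Yes (gcd=1)

|ℤ_19×ℤ_9| = 171, max element order = 171


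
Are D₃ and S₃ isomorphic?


Comparing D₃ and S₃:
Both are the unique non-abelian group of order 6

Yes, D₃ ≅ S₃


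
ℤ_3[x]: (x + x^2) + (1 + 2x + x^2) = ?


Add coefficients mod 3:
x^0: 0 + 1 = 1 (mod 3)
x^1: 1 + 2 = 0 (mod 3)
x^2: 1 + 1 = 2 (mod 3)
Result: 1 + 2x^2

f + g = 1 + 2x^2


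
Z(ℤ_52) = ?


Z(G) = {g ∈ G | gx = xg for all x ∈ G}
ℤ_52 is abelian, so Z(G) = G

Z(ℤ_52) = ℤ_52


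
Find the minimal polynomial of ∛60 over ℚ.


∛60 satisfies x³ - 60 = 0, irreducible over ℚ (no rational root; 60 is not a perfect cube)

Minimal polynomial: x³ - 60


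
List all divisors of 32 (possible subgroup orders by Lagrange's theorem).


Lagrange's theorem: |H| divides |G|
|G| = 32
Divisors of 32: 1, 2, 4, 8, 16, 32

Possible subgroup orders: {1, 2, 4, 8, 16, 32}


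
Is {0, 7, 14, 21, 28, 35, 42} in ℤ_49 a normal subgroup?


H = {0, 7, 14, 21, 28, 35, 42} in ℤ_49
ℤ_49 is abelian; every subgroup of an abelian group is normal

Yes, normal subgroup


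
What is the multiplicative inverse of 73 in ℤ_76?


Use the extended Euclidean algorithm to write 1 = 73·s + 76·t; then s mod 76 is the inverse.
Euclidean algorithm:
  73 = 0·76 + 73
  76 = 1·73 + 3
  73 = 24·3 + 1
  3 = 3·1 + 0
gcd(73,76) = 1
Back-substitution gives: 73·(25) + 76·(-24) = 1
So 73⁻¹ ≡ 25 ≡ 25 (mod 76)
Check: 73 × 25 = 1825 ≡ 1 (mod 76) ✓

73⁻¹ ≡ 25 (mod 76)


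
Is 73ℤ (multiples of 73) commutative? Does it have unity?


73ℤ is a commutative ring under +,× but has no multiplicative identity (1 ∉ 73ℤ); it has no zero divisors, but without unity it is not an integral domain
Commutative: Yes
Integral domain: No
Has unity: No

73ℤ (multiples of 73): Commutative=Yes, Unity=No


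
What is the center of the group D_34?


Z(G) = {g ∈ G | gx = xg for all x ∈ G}
For even n, Z(D_n) = {e, r^(n/2)}: the 180° rotation r^17 commutes with every reflection and rotation

Z(D_34) = {e, r^17}


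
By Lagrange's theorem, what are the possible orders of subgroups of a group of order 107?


Lagrange's theorem: |H| divides |G|
|G| = 107
Divisors of 107: 1, 107

Possible subgroup orders: {1, 107}


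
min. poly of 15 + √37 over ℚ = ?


Let α = 15 + √37. Then α - 15 = √37, so (α - 15)² = 37, giving α² - 30α + 188 = 0. Degree 2 and α ∉ ℚ, so this is the minimal polynomial.

Minimal polynomial: x² - 30x + 188


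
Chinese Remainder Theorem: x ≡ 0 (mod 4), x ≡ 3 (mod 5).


m₁ = 4, m₂ = 5, gcd = 1, so CRT applies. M = m₁·m₂ = 20
Let M₁ = M/m₁ = 5, M₂ = M/m₂ = 4
Find y₁ ≡ M₁⁻¹ (mod m₁): 5⁻¹ ≡ 1 (mod 4)
Find y₂ ≡ M₂⁻¹ (mod m₂): 4⁻¹ ≡ 4 (mod 5)
x = a₁·M₁·y₁ + a₂·M₂·y₂ = 0·5·1 + 3·4·4 = 48
Reduce mod 20: x ≡ 8
Check: 8 mod 4 = 0 ✓, 8 mod 5 = 3 ✓

x ≡ 8 (mod 20)


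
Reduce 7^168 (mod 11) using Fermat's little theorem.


Fermat's little theorem: if p is prime and gcd(a,p)=1, then a^(p-1) ≡ 1 (mod p)
p = 11 is prime, gcd(7,11) = 1
Reduce exponent: 168 mod 10 = 8
So 7^168 ≡ 7^8 (mod 11)
7^8 mod 11 = 9

7^168 ≡ 9 (mod 11)


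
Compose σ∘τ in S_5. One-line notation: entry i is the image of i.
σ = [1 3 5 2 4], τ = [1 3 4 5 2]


σ∘τ: apply τ first, then σ
1 →τ 1 →σ 1
2 →τ 3 →σ 5
3 →τ 4 →σ 2
4 →τ 5 →σ 4
5 →τ 2 →σ 3

σ∘τ = [1 5 2 4 3]


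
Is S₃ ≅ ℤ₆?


Comparing S₃ and ℤ₆:
S₃ is non-abelian, ℤ₆ is abelian

No, S₃ ≇ ℤ₆


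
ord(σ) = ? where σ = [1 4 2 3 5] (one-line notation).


Cycle decomposition: (2 4 3)
Cycle lengths: 3
Order = lcm(3) = 3

ord(σ) = 3


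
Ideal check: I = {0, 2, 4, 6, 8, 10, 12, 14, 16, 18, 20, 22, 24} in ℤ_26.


Check ideal conditions for I = {0, 2, 4, 6, 8, 10, 12, 14, 16, 18, 20, 22, 24} in ℤ_26:
(1) I is an additive subgroup? Yes
(2) For r ∈ ℤ_26 and a ∈ I: r·a ∈ I? Yes

Yes, I is an ideal of ℤ_26


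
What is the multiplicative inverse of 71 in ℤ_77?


Use the extended Euclidean algorithm to write 1 = 71·s + 77·t; then s mod 77 is the inverse.
Euclidean algorithm:
  71 = 0·77 + 71
  77 = 1·71 + 6
  71 = 11·6 + 5
  6 = 1·5 + 1
  5 = 5·1 + 0
gcd(71,77) = 1
Back-substitution gives: 71·(-13) + 77·(12) = 1
So 71⁻¹ ≡ -13 ≡ 64 (mod 77)
Check: 71 × 64 = 4544 ≡ 1 (mod 77) ✓

71⁻¹ ≡ 64 (mod 77)


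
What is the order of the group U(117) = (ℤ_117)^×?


U(n) is the group of units mod n; |U(n)| = φ(n)
|U(117)| = φ(117) = 72

|U(117) = (ℤ_117)^×| = 72


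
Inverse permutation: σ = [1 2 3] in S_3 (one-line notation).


To find σ⁻¹, swap domain and range:
σ(1) = 1 → σ⁻¹(1) = 1
σ(2) = 2 → σ⁻¹(2) = 2
σ(3) = 3 → σ⁻¹(3) = 3

σ⁻¹ = [1 2 3]


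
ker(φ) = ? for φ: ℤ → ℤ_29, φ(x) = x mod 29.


Kernel = preimage of identity
ker(φ) = {x ∈ ℤ : x ≡ 0 (mod 29)} = 29ℤ = {0, ±29, ±58, ...}

ker(φ) = 29ℤ


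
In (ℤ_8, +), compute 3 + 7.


Operation: addition mod 8
3 + 7 = (a + b) mod 8 with a = 3, b = 7

3 + 7 = 2


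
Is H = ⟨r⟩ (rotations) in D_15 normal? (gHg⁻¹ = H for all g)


H = ⟨r⟩ (rotations) in D_15
The rotation subgroup ⟨r⟩ has index 2 in D_15, so it is normal

Yes, normal subgroup


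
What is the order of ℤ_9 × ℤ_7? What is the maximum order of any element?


|ℤ_9 × ℤ_7| = 9 × 7 = 63
Max element order = lcm(9,7) = 63
Cyclic? Yes (gcd=1)

|ℤ_9×ℤ_7| = 63, max element order = 63


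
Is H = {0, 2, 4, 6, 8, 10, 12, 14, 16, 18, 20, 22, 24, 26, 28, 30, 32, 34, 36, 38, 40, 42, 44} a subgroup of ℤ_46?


Subgroup test for H = {0, 2, 4, 6, 8, 10, 12, 14, 16, 18, 20, 22, 24, 26, 28, 30, 32, 34, 36, 38, 40, 42, 44} in (ℤ_46, +):
(1) 0 ∈ H? Yes
(2) Closure: for all a,b ∈ H, (a+b) mod 46 ∈ H? Yes
(3) Inverses: for all a ∈ H, -a mod 46 ∈ H? Yes

Yes, H is a subgroup of ℤ_46


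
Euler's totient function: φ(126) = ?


Factor n: 126 = 2 × 3^2 × 7
φ(n) = n · ∏(1 - 1/p) over distinct primes p | n
φ(126) = 126 · (1 - 1/2) · (1 - 1/3) · (1 - 1/7) = 36

φ(126) = 36


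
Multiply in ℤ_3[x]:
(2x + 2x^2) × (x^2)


Expand and collect like terms; reduce coefficients mod 3:
x^0: 0·0 = 0 ≡ 0 (mod 3)
x^1: 0·0 + 2·0 = 0 ≡ 0 (mod 3)
x^2: 0·1 + 2·0 + 2·0 = 0 ≡ 0 (mod 3)
x^3: 2·1 + 2·0 = 2 ≡ 2 (mod 3)
x^4: 2·1 = 2 ≡ 2 (mod 3)
Result: 2x^3 + 2x^4

f · g = 2x^3 + 2x^4


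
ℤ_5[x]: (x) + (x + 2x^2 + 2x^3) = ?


Add coefficients mod 5:
x^0: 0 + 0 = 0 (mod 5)
x^1: 1 + 1 = 2 (mod 5)
x^2: 0 + 2 = 2 (mod 5)
x^3: 0 + 2 = 2 (mod 5)
Result: 2x + 2x^2 + 2x^3

f + g = 2x + 2x^2 + 2x^3


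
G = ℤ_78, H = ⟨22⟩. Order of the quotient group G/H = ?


|⟨22⟩| = n / gcd(22, 78) = 78 / 2 = 39
H is normal (ℤ_78 is abelian).
|G/H| = |G| / |H| = 78 / 39 = 2

|G/H| = 2


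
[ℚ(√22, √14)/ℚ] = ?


[ℚ(√22,√14):ℚ] = [ℚ(√22,√14):ℚ(√22)]·[ℚ(√22):ℚ] = 2·2 = 4

[ℚ(√22, √14)/ℚ] = 4


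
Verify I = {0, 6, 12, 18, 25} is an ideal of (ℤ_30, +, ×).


Check ideal conditions for I = {0, 6, 12, 18, 25} in ℤ_30:
(1) I is an additive subgroup? No
(2) For r ∈ ℤ_30 and a ∈ I: r·a ∈ I? No  [counterexample: r=2, a=12, r·a mod 30 = 24 ∉ I]

No, I is not an ideal of ℤ_30


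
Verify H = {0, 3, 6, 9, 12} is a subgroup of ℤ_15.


Subgroup test for H = {0, 3, 6, 9, 12} in (ℤ_15, +):
(1) 0 ∈ H? Yes
(2) Closure: for all a,b ∈ H, (a+b) mod 15 ∈ H? Yes
(3) Inverses: for all a ∈ H, -a mod 15 ∈ H? Yes

Yes, H is a subgroup of ℤ_15


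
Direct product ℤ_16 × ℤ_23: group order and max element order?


|ℤ_16 × ℤ_23| = 16 × 23 = 368
Max element order = lcm(16,23) = 368
Cyclic? Yes (gcd=1)

|ℤ_16×ℤ_23| = 368, max element order = 368


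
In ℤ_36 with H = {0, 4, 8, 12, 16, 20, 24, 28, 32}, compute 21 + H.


21 + H = {21 + h (mod 36) : h ∈ H}
21+0=21, 21+4=25, 21+8=29, 21+12=33, 21+16=1, 21+20=5, 21+24=9, 21+28=13, 21+32=17
21 + H = {1, 5, 9, 13, 17, 21, 25, 29, 33} = 1 + H

21 + H = {1, 5, 9, 13, 17, 21, 25, 29, 33}


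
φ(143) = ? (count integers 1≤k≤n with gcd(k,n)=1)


Factor n: 143 = 11 × 13
φ(n) = n · ∏(1 - 1/p) over distinct primes p | n
φ(143) = 143 · (1 - 1/11) · (1 - 1/13) = 120

φ(143) = 120


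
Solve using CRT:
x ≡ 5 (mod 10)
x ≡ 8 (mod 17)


m₁ = 10, m₂ = 17, gcd = 1, so CRT applies. M = m₁·m₂ = 170
Let M₁ = M/m₁ = 17, M₂ = M/m₂ = 10
Find y₁ ≡ M₁⁻¹ (mod m₁): 17⁻¹ ≡ 3 (mod 10)
Find y₂ ≡ M₂⁻¹ (mod m₂): 10⁻¹ ≡ 12 (mod 17)
x = a₁·M₁·y₁ + a₂·M₂·y₂ = 5·17·3 + 8·10·12 = 1215
Reduce mod 170: x ≡ 25
Check: 25 mod 10 = 5 ✓, 25 mod 17 = 8 ✓

x ≡ 25 (mod 170)


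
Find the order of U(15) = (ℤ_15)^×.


U(n) is the group of units mod n; |U(n)| = φ(n)
|U(15)| = φ(15) = 8

|U(15) = (ℤ_15)^×| = 8


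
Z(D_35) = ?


Z(G) = {g ∈ G | gx = xg for all x ∈ G}
For odd n, Z(D_n) = {e}: no nontrivial rotation commutes with all reflections

Z(D_35) = {e}


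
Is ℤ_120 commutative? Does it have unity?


ℤ_120 is a commutative ring with unity 1; 120 = 2×60 is composite, so 2·60 ≡ 0 gives zero divisors (not an integral domain)
Commutative: Yes
Integral domain: No
Has unity: Yes

ℤ_120: Commutative=Yes, Unity=Yes


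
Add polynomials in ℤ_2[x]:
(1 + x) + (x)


Add coefficients mod 2:
x^0: 1 + 0 = 1 (mod 2)
x^1: 1 + 1 = 0 (mod 2)
Result: 1

f + g = 1


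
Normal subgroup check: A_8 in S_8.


H = A_8 in S_8
A_8 has index 2 in S_8, and every subgroup of index 2 is normal

Yes, normal subgroup


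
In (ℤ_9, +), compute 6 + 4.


Operation: addition mod 9
6 + 4 = (a + b) mod 9 with a = 6, b = 4

6 + 4 = 1


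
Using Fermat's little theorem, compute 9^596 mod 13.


Fermat's little theorem: if p is prime and gcd(a,p)=1, then a^(p-1) ≡ 1 (mod p)
p = 13 is prime, gcd(9,13) = 1
Reduce exponent: 596 mod 12 = 8
So 9^596 ≡ 9^8 (mod 13)
9^8 mod 13 = 3

9^596 ≡ 3 (mod 13)


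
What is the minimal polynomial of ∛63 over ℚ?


∛63 satisfies x³ - 63 = 0, irreducible over ℚ (no rational root; 63 is not a perfect cube)

Minimal polynomial: x³ - 63


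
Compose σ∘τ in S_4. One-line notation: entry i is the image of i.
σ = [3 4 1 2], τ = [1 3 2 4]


σ∘τ: apply τ first, then σ
1 →τ 1 →σ 3
2 →τ 3 →σ 1
3 →τ 2 →σ 4
4 →τ 4 →σ 2

σ∘τ = [3 1 4 2]


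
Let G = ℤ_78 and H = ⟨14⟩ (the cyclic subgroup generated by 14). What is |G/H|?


|⟨14⟩| = n / gcd(14, 78) = 78 / 2 = 39
H is normal (ℤ_78 is abelian).
|G/H| = |G| / |H| = 78 / 39 = 2

|G/H| = 2


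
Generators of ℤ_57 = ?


g generates ℤ_n iff gcd(g,n) = 1
Prime factors of 57: 3, 19
Generators are g ∈ {1,...,56} not divisible by any of these primes.
Generators: {1, 2, 4, 5, 7, 8, 10, 11, 13, 14, 16, 17, 20, 22, 23, 25, 26, 28, 29, 31, 32, 34, 35, 37, 40, 41, 43, 44, 46, 47, 49, 50, 52, 53, 55, 56}
Number of generators = φ(57) = 36

Generators of ℤ_57 = {1, 2, 4, 5, 7, 8, 10, 11, 13, 14, 16, 17, 20, 22, 23, 25, 26, 28, 29, 31, 32, 34, 35, 37, 40, 41, 43, 44, 46, 47, 49, 50, 52, 53, 55, 56}


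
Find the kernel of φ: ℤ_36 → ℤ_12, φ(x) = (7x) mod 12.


Kernel = preimage of identity
ker(φ) = {x ∈ ℤ_36 : 7x ≡ 0 (mod 12)}. Since 12 | 36, φ is well-defined. The kernel is the cyclic subgroup ⟨12⟩ of ℤ_36 (order 3), i.e. {0, 12, 24}

ker(φ) = {0, 12, 24}


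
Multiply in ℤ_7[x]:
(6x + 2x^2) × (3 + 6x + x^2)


Expand and collect like terms; reduce coefficients mod 7:
x^0: 0·3 = 0 ≡ 0 (mod 7)
x^1: 0·6 + 6·3 = 18 ≡ 4 (mod 7)
x^2: 0·1 + 6·6 + 2·3 = 42 ≡ 0 (mod 7)
x^3: 6·1 + 2·6 = 18 ≡ 4 (mod 7)
x^4: 2·1 = 2 ≡ 2 (mod 7)
Result: 4x + 4x^3 + 2x^4

f · g = 4x + 4x^3 + 2x^4


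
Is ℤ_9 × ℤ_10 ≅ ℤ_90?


Comparing ℤ_9 × ℤ_10 and ℤ_90:
gcd(9,10) = 1, so ℤ_9 × ℤ_10 ≅ ℤ_90 (CRT)

Yes, ℤ_9 × ℤ_10 ≅ ℤ_90


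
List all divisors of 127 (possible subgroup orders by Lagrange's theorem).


Lagrange's theorem: |H| divides |G|
|G| = 127
Divisors of 127: 1, 127

Possible subgroup orders: {1, 127}


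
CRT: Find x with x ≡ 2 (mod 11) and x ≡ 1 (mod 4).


m₁ = 11, m₂ = 4, gcd = 1, so CRT applies. M = m₁·m₂ = 44
Let M₁ = M/m₁ = 4, M₂ = M/m₂ = 11
Find y₁ ≡ M₁⁻¹ (mod m₁): 4⁻¹ ≡ 3 (mod 11)
Find y₂ ≡ M₂⁻¹ (mod m₂): 11⁻¹ ≡ 3 (mod 4)
x = a₁·M₁·y₁ + a₂·M₂·y₂ = 2·4·3 + 1·11·3 = 57
Reduce mod 44: x ≡ 13
Check: 13 mod 11 = 2 ✓, 13 mod 4 = 1 ✓

x ≡ 13 (mod 44)


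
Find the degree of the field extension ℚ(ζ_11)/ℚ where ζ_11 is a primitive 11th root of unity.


[ℚ(ζ_n):ℚ] = deg Φ_n(x) = φ(n). Here φ(11) = 10

[ℚ(ζ_11)/ℚ where ζ_11 is a primitive 11th root of unity] = 10


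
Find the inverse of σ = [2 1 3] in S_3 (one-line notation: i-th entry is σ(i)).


To find σ⁻¹, swap domain and range:
σ(1) = 2 → σ⁻¹(2) = 1
σ(2) = 1 → σ⁻¹(1) = 2
σ(3) = 3 → σ⁻¹(3) = 3

σ⁻¹ = [2 1 3]


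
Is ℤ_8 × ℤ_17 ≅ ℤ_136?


Comparing ℤ_8 × ℤ_17 and ℤ_136:
gcd(8,17) = 1, so ℤ_8 × ℤ_17 ≅ ℤ_136 (CRT)

Yes, ℤ_8 × ℤ_17 ≅ ℤ_136


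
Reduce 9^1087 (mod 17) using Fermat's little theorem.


Fermat's little theorem: if p is prime and gcd(a,p)=1, then a^(p-1) ≡ 1 (mod p)
p = 17 is prime, gcd(9,17) = 1
Reduce exponent: 1087 mod 16 = 15
So 9^1087 ≡ 9^15 (mod 17)
9^15 mod 17 = 2

9^1087 ≡ 2 (mod 17)


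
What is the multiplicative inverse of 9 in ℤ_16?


Use the extended Euclidean algorithm to write 1 = 9·s + 16·t; then s mod 16 is the inverse.
Euclidean algorithm:
  9 = 0·16 + 9
  16 = 1·9 + 7
  9 = 1·7 + 2
  7 = 3·2 + 1
  2 = 2·1 + 0
gcd(9,16) = 1
Back-substitution gives: 9·(-7) + 16·(4) = 1
So 9⁻¹ ≡ -7 ≡ 9 (mod 16)
Check: 9 × 9 = 81 ≡ 1 (mod 16) ✓

9⁻¹ ≡ 9 (mod 16)


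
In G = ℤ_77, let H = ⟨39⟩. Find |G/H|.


|⟨39⟩| = n / gcd(39, 77) = 77 / 1 = 77
H is normal (ℤ_77 is abelian).
|G/H| = |G| / |H| = 77 / 77 = 1

|G/H| = 1


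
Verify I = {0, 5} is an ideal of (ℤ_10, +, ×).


Check ideal conditions for I = {0, 5} in ℤ_10:
(1) I is an additive subgroup? Yes
(2) For r ∈ ℤ_10 and a ∈ I: r·a ∈ I? Yes

Yes, I is an ideal of ℤ_10
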